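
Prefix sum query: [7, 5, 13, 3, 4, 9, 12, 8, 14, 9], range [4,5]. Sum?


Prefix sums: [0, 7, 12, 25, 28, 32, 41, 53, 61, 75, 84]
Sum[4..5] = prefix[6] - prefix[4] = 41 - 28 = 13


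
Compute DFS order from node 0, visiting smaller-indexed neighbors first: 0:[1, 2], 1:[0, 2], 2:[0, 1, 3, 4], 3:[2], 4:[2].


DFS stack-based: start with [0]
Visit order: [0, 1, 2, 3, 4]


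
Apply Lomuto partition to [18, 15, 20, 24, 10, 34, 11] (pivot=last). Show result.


Elements <= 11 go left of pivot.
Result: [10, 11, 20, 24, 18, 34, 15], pivot at index 1


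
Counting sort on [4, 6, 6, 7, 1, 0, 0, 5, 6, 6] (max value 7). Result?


Count array: [2, 1, 0, 0, 1, 1, 4, 1]
Reconstruct: [0, 0, 1, 4, 5, 6, 6, 6, 6, 7]


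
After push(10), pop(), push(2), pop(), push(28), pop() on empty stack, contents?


push(10) -> [10]
pop() returns 10 -> []
push(2) -> [2]
pop() returns 2 -> []
push(28) -> [28]
pop() returns 28 -> []
Final stack (bottom to top): []


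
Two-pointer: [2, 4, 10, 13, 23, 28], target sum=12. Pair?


Two pointers: lo=0, hi=5
Found pair: (2, 10) summing to 12


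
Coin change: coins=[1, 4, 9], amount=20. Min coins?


dp[0]=0; dp[i]=1+min(dp[i-c] for c in coins)
...dp[15]=4, dp[16]=4, dp[17]=3, dp[18]=2, dp[19]=3, dp[20]=4
Minimum coins for 20 = 4


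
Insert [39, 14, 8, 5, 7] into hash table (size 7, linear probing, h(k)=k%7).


Insertions: 39->slot 4; 14->slot 0; 8->slot 1; 5->slot 5; 7->slot 2
Table: [14, 8, 7, None, 39, 5, None]


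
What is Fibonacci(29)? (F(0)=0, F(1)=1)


F(n)=F(n-1)+F(n-2)
...F(27)=196418, F(28)=317811, F(29)=514229


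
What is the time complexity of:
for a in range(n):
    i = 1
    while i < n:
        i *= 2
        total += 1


Per nesting level: O(n) * O(log n) = O(n log n)
Complexity: O(n log n)


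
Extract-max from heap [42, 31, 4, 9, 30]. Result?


Max = 42
Replace root with last, heapify down
Resulting heap: [31, 30, 4, 9]


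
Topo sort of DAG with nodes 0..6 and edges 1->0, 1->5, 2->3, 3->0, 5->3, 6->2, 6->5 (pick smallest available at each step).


Kahn's algorithm, process smallest node first
Order: [1, 4, 6, 2, 5, 3, 0]


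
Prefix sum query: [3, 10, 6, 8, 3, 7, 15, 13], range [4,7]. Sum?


Prefix sums: [0, 3, 13, 19, 27, 30, 37, 52, 65]
Sum[4..7] = prefix[8] - prefix[4] = 65 - 27 = 38


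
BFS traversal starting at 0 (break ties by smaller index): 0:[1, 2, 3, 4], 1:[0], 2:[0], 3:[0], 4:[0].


BFS queue: start with [0]
Visit order: [0, 1, 2, 3, 4]


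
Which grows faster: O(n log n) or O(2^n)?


linearithmic grows slower than exponential
O(n log n) is asymptotically smaller; O(2^n) grows faster


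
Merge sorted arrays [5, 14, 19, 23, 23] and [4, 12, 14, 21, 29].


Compare heads, take smaller each step.
Merged: [4, 5, 12, 14, 14, 19, 21, 23, 23, 29]


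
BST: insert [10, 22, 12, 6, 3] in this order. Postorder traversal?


Root = 10; build tree by BST insertion.
Postorder traversal: [3, 6, 12, 22, 10]


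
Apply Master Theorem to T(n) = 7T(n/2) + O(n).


a=7, b=2, c=1. log_2(7)=2.807 > c=1. Case 1: O(n^log_b(a)) = O(n^2.807)
Complexity: O(n^2.807)


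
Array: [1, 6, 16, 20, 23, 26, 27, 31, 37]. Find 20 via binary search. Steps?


Search for 20:
[0,8] mid=4 arr[4]=23
[0,3] mid=1 arr[1]=6
[2,3] mid=2 arr[2]=16
[3,3] mid=3 arr[3]=20
Total: 4 comparisons


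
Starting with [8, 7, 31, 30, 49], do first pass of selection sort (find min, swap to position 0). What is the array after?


After one pass: [7, 8, 31, 30, 49]


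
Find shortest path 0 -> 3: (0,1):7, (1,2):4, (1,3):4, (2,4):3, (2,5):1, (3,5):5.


Dijkstra from 0:
Distances: {0: 0, 1: 7, 2: 11, 3: 11, 4: 14, 5: 12}
Shortest distance to 3 = 11, path = [0, 1, 3]


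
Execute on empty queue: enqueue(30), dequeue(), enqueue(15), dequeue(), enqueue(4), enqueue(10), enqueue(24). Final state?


enqueue(30) -> [30]
dequeue() returns 30 -> []
enqueue(15) -> [15]
dequeue() returns 15 -> []
enqueue(4) -> [4]
enqueue(10) -> [4, 10]
enqueue(24) -> [4, 10, 24]
Final queue (front to back): [4, 10, 24]


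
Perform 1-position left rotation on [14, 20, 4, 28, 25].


Left rotate by 1: [20, 4, 28, 25, 14]


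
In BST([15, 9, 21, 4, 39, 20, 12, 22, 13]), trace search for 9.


BST root = 15
Search for 9: compare at each node
Path: [15, 9]


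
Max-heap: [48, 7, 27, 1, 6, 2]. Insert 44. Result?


Append 44: [48, 7, 27, 1, 6, 2, 44]
Bubble up: swap idx 6(44) with idx 2(27)
Result: [48, 7, 44, 1, 6, 2, 27]


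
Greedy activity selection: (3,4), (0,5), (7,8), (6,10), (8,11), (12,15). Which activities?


Greedy: pick earliest-ending, then skip overlaps.
Selected (4 activities): [(3, 4), (7, 8), (8, 11), (12, 15)]


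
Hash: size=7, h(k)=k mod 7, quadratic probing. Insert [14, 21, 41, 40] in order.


Insertions: 14->slot 0; 21->slot 1; 41->slot 6; 40->slot 5
Table: [14, 21, None, None, None, 40, 41]


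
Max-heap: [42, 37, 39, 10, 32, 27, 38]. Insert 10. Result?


Append 10: [42, 37, 39, 10, 32, 27, 38, 10]
Bubble up: no swaps needed
Result: [42, 37, 39, 10, 32, 27, 38, 10]


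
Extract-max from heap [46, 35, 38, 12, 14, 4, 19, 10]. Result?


Max = 46
Replace root with last, heapify down
Resulting heap: [38, 35, 19, 12, 14, 4, 10]


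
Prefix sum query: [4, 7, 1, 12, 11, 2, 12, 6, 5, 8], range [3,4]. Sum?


Prefix sums: [0, 4, 11, 12, 24, 35, 37, 49, 55, 60, 68]
Sum[3..4] = prefix[5] - prefix[3] = 35 - 12 = 23


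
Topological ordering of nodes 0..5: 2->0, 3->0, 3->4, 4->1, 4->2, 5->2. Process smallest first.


Kahn's algorithm, process smallest node first
Order: [3, 4, 1, 5, 2, 0]


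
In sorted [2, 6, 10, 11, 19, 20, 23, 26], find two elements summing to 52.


Two pointers: lo=0, hi=7
No pair sums to 52


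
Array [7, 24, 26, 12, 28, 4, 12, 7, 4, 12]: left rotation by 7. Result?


Left rotate by 7: [7, 4, 12, 7, 24, 26, 12, 28, 4, 12]


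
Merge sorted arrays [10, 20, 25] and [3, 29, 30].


Compare heads, take smaller each step.
Merged: [3, 10, 20, 25, 29, 30]


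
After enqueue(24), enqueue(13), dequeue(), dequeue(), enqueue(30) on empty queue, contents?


enqueue(24) -> [24]
enqueue(13) -> [24, 13]
dequeue() returns 24 -> [13]
dequeue() returns 13 -> []
enqueue(30) -> [30]
Final queue (front to back): [30]


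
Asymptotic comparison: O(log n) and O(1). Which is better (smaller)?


constant grows slower than logarithmic
O(1) is asymptotically smaller; O(log n) grows faster


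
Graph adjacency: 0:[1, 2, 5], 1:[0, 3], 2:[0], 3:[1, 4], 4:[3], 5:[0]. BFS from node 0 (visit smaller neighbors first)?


BFS queue: start with [0]
Visit order: [0, 1, 2, 5, 3, 4]


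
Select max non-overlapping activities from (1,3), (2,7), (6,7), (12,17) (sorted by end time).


Greedy: pick earliest-ending, then skip overlaps.
Selected (3 activities): [(1, 3), (6, 7), (12, 17)]


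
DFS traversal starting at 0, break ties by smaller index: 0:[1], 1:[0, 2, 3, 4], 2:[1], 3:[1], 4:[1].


DFS stack-based: start with [0]
Visit order: [0, 1, 2, 3, 4]


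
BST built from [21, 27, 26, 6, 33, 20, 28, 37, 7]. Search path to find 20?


BST root = 21
Search for 20: compare at each node
Path: [21, 6, 20]


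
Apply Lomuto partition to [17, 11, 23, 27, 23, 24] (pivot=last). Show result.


Elements <= 24 go left of pivot.
Result: [17, 11, 23, 23, 24, 27], pivot at index 4


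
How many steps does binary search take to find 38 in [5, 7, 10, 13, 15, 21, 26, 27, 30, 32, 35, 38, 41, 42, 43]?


Search for 38:
[0,14] mid=7 arr[7]=27
[8,14] mid=11 arr[11]=38
Total: 2 comparisons


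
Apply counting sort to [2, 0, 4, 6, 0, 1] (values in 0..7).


Count array: [2, 1, 1, 0, 1, 0, 1, 0]
Reconstruct: [0, 0, 1, 2, 4, 6]


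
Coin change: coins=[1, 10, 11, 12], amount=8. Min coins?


dp[0]=0; dp[i]=1+min(dp[i-c] for c in coins)
...dp[3]=3, dp[4]=4, dp[5]=5, dp[6]=6, dp[7]=7, dp[8]=8
Minimum coins for 8 = 8


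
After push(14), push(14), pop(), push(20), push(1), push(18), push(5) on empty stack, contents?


push(14) -> [14]
push(14) -> [14, 14]
pop() returns 14 -> [14]
push(20) -> [14, 20]
push(1) -> [14, 20, 1]
push(18) -> [14, 20, 1, 18]
push(5) -> [14, 20, 1, 18, 5]
Final stack (bottom to top): [14, 20, 1, 18, 5]


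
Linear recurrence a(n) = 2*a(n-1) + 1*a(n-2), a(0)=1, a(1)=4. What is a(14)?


Build bottom-up:
...a(12)=61181, a(13)=147704, a(14)=2*147704+1*61181=356589


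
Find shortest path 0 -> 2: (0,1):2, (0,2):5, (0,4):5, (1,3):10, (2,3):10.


Dijkstra from 0:
Distances: {0: 0, 1: 2, 2: 5, 3: 12, 4: 5}
Shortest distance to 2 = 5, path = [0, 2]


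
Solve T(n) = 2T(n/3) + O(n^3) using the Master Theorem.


a=2, b=3, c=3. log_3(2)=0.631 < c=3. Case 3: O(n^c) = O(n^3)
Complexity: O(n^3)


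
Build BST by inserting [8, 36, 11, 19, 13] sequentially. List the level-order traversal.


Root = 8; build tree by BST insertion.
Level-Order traversal: [8, 36, 11, 19, 13]


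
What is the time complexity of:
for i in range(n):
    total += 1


Per nesting level: O(n) = O(n)
Complexity: O(n)


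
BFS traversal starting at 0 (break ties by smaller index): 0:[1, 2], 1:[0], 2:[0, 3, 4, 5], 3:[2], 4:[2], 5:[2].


BFS queue: start with [0]
Visit order: [0, 1, 2, 3, 4, 5]


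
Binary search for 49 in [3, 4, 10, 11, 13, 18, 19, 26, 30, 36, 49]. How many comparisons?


Search for 49:
[0,10] mid=5 arr[5]=18
[6,10] mid=8 arr[8]=30
[9,10] mid=9 arr[9]=36
[10,10] mid=10 arr[10]=49
Total: 4 comparisons


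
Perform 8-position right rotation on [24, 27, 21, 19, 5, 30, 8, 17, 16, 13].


Right rotate by 8: [21, 19, 5, 30, 8, 17, 16, 13, 24, 27]


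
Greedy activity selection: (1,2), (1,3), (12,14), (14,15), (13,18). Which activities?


Greedy: pick earliest-ending, then skip overlaps.
Selected (3 activities): [(1, 2), (12, 14), (14, 15)]


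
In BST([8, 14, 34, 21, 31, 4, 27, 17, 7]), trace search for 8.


BST root = 8
Search for 8: compare at each node
Path: [8]


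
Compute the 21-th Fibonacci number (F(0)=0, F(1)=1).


F(n)=F(n-1)+F(n-2)
...F(19)=4181, F(20)=6765, F(21)=10946


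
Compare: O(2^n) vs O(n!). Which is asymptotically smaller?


exponential grows slower than factorial
O(2^n) is asymptotically smaller; O(n!) grows faster


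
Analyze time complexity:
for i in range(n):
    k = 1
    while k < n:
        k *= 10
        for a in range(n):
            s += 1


Per nesting level: O(n) * O(log n) * O(n) = O(n^2 log n)
Complexity: O(n^2 log n)


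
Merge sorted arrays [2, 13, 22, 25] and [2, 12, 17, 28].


Compare heads, take smaller each step.
Merged: [2, 2, 12, 13, 17, 22, 25, 28]


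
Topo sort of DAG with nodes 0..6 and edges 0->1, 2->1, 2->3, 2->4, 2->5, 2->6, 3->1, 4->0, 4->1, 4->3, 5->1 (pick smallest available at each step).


Kahn's algorithm, process smallest node first
Order: [2, 4, 0, 3, 5, 1, 6]


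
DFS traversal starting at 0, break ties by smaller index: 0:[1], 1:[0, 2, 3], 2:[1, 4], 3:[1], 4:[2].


DFS stack-based: start with [0]
Visit order: [0, 1, 2, 4, 3]


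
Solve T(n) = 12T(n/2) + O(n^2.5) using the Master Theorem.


a=12, b=2, c=2.5. log_2(12)=3.585 > c=2.5. Case 1: O(n^log_b(a)) = O(n^3.585)
Complexity: O(n^3.585)


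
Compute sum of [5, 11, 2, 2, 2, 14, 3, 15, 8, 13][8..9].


Prefix sums: [0, 5, 16, 18, 20, 22, 36, 39, 54, 62, 75]
Sum[8..9] = prefix[10] - prefix[8] = 75 - 54 = 21


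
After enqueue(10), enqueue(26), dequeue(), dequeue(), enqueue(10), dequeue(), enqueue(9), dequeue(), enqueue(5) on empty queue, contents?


enqueue(10) -> [10]
enqueue(26) -> [10, 26]
dequeue() returns 10 -> [26]
dequeue() returns 26 -> []
enqueue(10) -> [10]
dequeue() returns 10 -> []
enqueue(9) -> [9]
dequeue() returns 9 -> []
enqueue(5) -> [5]
Final queue (front to back): [5]


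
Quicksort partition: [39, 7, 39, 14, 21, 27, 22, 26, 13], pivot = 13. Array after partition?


Elements <= 13 go left of pivot.
Result: [7, 13, 39, 14, 21, 27, 22, 26, 39], pivot at index 1


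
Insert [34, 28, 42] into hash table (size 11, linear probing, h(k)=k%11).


Insertions: 34->slot 1; 28->slot 6; 42->slot 9
Table: [None, 34, None, None, None, None, 28, None, None, 42, None]


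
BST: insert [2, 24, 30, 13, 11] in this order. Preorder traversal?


Root = 2; build tree by BST insertion.
Preorder traversal: [2, 24, 13, 11, 30]


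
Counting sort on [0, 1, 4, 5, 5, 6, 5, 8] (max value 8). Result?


Count array: [1, 1, 0, 0, 1, 3, 1, 0, 1]
Reconstruct: [0, 1, 4, 5, 5, 5, 6, 8]


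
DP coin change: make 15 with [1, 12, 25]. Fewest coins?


dp[0]=0; dp[i]=1+min(dp[i-c] for c in coins)
...dp[10]=10, dp[11]=11, dp[12]=1, dp[13]=2, dp[14]=3, dp[15]=4
Minimum coins for 15 = 4


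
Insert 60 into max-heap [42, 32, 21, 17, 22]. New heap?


Append 60: [42, 32, 21, 17, 22, 60]
Bubble up: swap idx 5(60) with idx 2(21); swap idx 2(60) with idx 0(42)
Result: [60, 32, 42, 17, 22, 21]


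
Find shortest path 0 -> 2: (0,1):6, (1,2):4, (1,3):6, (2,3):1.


Dijkstra from 0:
Distances: {0: 0, 1: 6, 2: 10, 3: 11}
Shortest distance to 2 = 10, path = [0, 1, 2]


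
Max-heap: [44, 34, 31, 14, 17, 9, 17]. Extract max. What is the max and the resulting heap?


Max = 44
Replace root with last, heapify down
Resulting heap: [34, 17, 31, 14, 17, 9]


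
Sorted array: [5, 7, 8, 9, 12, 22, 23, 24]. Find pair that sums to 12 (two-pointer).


Two pointers: lo=0, hi=7
Found pair: (5, 7) summing to 12


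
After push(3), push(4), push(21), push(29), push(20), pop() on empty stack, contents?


push(3) -> [3]
push(4) -> [3, 4]
push(21) -> [3, 4, 21]
push(29) -> [3, 4, 21, 29]
push(20) -> [3, 4, 21, 29, 20]
pop() returns 20 -> [3, 4, 21, 29]
Final stack (bottom to top): [3, 4, 21, 29]


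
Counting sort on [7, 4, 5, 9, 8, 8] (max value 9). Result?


Count array: [0, 0, 0, 0, 1, 1, 0, 1, 2, 1]
Reconstruct: [4, 5, 7, 8, 8, 9]


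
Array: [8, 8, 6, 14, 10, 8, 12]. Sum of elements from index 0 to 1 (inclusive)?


Prefix sums: [0, 8, 16, 22, 36, 46, 54, 66]
Sum[0..1] = prefix[2] - prefix[0] = 16 - 0 = 16


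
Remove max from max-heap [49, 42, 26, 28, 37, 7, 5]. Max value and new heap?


Max = 49
Replace root with last, heapify down
Resulting heap: [42, 37, 26, 28, 5, 7]


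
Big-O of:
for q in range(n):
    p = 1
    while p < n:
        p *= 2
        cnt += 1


Per nesting level: O(n) * O(log n) = O(n log n)
Complexity: O(n log n)


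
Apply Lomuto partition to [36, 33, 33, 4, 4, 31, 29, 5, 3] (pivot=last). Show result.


Elements <= 3 go left of pivot.
Result: [3, 33, 33, 4, 4, 31, 29, 5, 36], pivot at index 0


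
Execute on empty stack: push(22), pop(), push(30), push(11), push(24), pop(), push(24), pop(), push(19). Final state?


push(22) -> [22]
pop() returns 22 -> []
push(30) -> [30]
push(11) -> [30, 11]
push(24) -> [30, 11, 24]
pop() returns 24 -> [30, 11]
push(24) -> [30, 11, 24]
pop() returns 24 -> [30, 11]
push(19) -> [30, 11, 19]
Final stack (bottom to top): [30, 11, 19]


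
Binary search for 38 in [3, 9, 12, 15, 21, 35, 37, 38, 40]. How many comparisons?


Search for 38:
[0,8] mid=4 arr[4]=21
[5,8] mid=6 arr[6]=37
[7,8] mid=7 arr[7]=38
Total: 3 comparisons


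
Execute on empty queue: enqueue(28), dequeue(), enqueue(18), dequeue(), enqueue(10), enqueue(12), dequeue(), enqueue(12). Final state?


enqueue(28) -> [28]
dequeue() returns 28 -> []
enqueue(18) -> [18]
dequeue() returns 18 -> []
enqueue(10) -> [10]
enqueue(12) -> [10, 12]
dequeue() returns 10 -> [12]
enqueue(12) -> [12, 12]
Final queue (front to back): [12, 12]


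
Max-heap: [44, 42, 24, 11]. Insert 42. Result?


Append 42: [44, 42, 24, 11, 42]
Bubble up: no swaps needed
Result: [44, 42, 24, 11, 42]


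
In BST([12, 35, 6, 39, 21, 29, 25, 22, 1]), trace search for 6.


BST root = 12
Search for 6: compare at each node
Path: [12, 6]


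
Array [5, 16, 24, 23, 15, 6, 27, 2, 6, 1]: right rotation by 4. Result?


Right rotate by 4: [27, 2, 6, 1, 5, 16, 24, 23, 15, 6]


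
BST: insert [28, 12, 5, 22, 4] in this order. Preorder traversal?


Root = 28; build tree by BST insertion.
Preorder traversal: [28, 12, 5, 4, 22]


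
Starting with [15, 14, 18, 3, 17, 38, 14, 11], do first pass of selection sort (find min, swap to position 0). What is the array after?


After one pass: [3, 14, 18, 15, 17, 38, 14, 11]


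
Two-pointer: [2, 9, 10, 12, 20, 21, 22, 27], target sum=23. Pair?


Two pointers: lo=0, hi=7
Found pair: (2, 21) summing to 23


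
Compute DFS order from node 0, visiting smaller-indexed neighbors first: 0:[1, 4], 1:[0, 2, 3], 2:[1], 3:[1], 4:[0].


DFS stack-based: start with [0]
Visit order: [0, 1, 2, 3, 4]


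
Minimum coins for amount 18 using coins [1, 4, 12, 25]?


dp[0]=0; dp[i]=1+min(dp[i-c] for c in coins)
...dp[13]=2, dp[14]=3, dp[15]=4, dp[16]=2, dp[17]=3, dp[18]=4
Minimum coins for 18 = 4


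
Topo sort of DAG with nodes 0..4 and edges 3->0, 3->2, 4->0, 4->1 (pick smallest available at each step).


Kahn's algorithm, process smallest node first
Order: [3, 2, 4, 0, 1]


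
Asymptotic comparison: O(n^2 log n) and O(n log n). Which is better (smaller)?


linearithmic grows slower than n^2 log n
O(n log n) is asymptotically smaller; O(n^2 log n) grows faster


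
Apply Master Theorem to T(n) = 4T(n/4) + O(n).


a=4, b=4, c=1. log_4(4)=1 = c=1. Case 2: O(n^c log n) = O(n log n)
Complexity: O(n log n)


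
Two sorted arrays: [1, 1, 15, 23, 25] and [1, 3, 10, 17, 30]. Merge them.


Compare heads, take smaller each step.
Merged: [1, 1, 1, 3, 10, 15, 17, 23, 25, 30]


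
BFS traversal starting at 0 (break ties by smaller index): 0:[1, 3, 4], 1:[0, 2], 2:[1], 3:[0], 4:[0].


BFS queue: start with [0]
Visit order: [0, 1, 3, 4, 2]


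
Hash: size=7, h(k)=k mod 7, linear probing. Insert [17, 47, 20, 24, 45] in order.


Insertions: 17->slot 3; 47->slot 5; 20->slot 6; 24->slot 4; 45->slot 0
Table: [45, None, None, 17, 24, 47, 20]


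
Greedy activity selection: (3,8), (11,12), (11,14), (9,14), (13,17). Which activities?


Greedy: pick earliest-ending, then skip overlaps.
Selected (3 activities): [(3, 8), (11, 12), (13, 17)]


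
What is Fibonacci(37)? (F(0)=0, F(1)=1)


F(n)=F(n-1)+F(n-2)
...F(35)=9227465, F(36)=14930352, F(37)=24157817


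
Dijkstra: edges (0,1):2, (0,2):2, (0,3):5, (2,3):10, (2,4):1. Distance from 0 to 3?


Dijkstra from 0:
Distances: {0: 0, 1: 2, 2: 2, 3: 5, 4: 3}
Shortest distance to 3 = 5, path = [0, 3]


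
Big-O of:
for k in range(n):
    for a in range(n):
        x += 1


Per nesting level: O(n) * O(n) = O(n^2)
Complexity: O(n^2)


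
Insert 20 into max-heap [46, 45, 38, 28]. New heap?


Append 20: [46, 45, 38, 28, 20]
Bubble up: no swaps needed
Result: [46, 45, 38, 28, 20]


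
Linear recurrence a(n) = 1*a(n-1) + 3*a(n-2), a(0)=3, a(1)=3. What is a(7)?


Build bottom-up:
...a(5)=120, a(6)=291, a(7)=1*291+3*120=651


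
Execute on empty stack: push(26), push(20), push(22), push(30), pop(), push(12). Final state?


push(26) -> [26]
push(20) -> [26, 20]
push(22) -> [26, 20, 22]
push(30) -> [26, 20, 22, 30]
pop() returns 30 -> [26, 20, 22]
push(12) -> [26, 20, 22, 12]
Final stack (bottom to top): [26, 20, 22, 12]


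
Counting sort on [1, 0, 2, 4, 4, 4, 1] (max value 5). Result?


Count array: [1, 2, 1, 0, 3, 0]
Reconstruct: [0, 1, 1, 2, 4, 4, 4]


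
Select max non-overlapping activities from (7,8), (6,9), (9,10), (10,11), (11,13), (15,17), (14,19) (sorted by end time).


Greedy: pick earliest-ending, then skip overlaps.
Selected (5 activities): [(7, 8), (9, 10), (10, 11), (11, 13), (15, 17)]


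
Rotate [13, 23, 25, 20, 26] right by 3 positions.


Right rotate by 3: [25, 20, 26, 13, 23]


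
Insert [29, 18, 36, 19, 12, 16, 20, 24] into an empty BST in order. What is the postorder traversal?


Root = 29; build tree by BST insertion.
Postorder traversal: [16, 12, 24, 20, 19, 18, 36, 29]


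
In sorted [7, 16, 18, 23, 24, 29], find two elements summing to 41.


Two pointers: lo=0, hi=5
Found pair: (18, 23) summing to 41


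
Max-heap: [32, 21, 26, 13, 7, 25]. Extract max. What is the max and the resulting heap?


Max = 32
Replace root with last, heapify down
Resulting heap: [26, 21, 25, 13, 7]


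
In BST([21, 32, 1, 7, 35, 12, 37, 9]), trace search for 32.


BST root = 21
Search for 32: compare at each node
Path: [21, 32]


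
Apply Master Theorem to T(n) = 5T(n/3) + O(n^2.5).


a=5, b=3, c=2.5. log_3(5)=1.465 < c=2.5. Case 3: O(n^c) = O(n^2.500)
Complexity: O(n^2.500)


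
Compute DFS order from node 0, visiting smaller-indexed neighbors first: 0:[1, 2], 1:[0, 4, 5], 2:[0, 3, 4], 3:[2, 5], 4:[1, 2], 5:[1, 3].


DFS stack-based: start with [0]
Visit order: [0, 1, 4, 2, 3, 5]


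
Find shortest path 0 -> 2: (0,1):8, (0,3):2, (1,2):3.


Dijkstra from 0:
Distances: {0: 0, 1: 8, 2: 11, 3: 2}
Shortest distance to 2 = 11, path = [0, 1, 2]


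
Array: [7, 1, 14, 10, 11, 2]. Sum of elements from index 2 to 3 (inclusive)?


Prefix sums: [0, 7, 8, 22, 32, 43, 45]
Sum[2..3] = prefix[4] - prefix[2] = 32 - 8 = 24


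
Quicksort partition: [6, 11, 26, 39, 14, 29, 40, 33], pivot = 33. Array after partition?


Elements <= 33 go left of pivot.
Result: [6, 11, 26, 14, 29, 33, 40, 39], pivot at index 5


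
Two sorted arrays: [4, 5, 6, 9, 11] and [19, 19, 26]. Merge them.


Compare heads, take smaller each step.
Merged: [4, 5, 6, 9, 11, 19, 19, 26]


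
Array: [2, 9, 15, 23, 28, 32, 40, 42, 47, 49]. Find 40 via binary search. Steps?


Search for 40:
[0,9] mid=4 arr[4]=28
[5,9] mid=7 arr[7]=42
[5,6] mid=5 arr[5]=32
[6,6] mid=6 arr[6]=40
Total: 4 comparisons


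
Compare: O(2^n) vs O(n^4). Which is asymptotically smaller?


quartic grows slower than exponential
O(n^4) is asymptotically smaller; O(2^n) grows faster


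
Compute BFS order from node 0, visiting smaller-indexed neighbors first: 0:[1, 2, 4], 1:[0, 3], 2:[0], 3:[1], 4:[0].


BFS queue: start with [0]
Visit order: [0, 1, 2, 4, 3]


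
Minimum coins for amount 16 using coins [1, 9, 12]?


dp[0]=0; dp[i]=1+min(dp[i-c] for c in coins)
...dp[11]=3, dp[12]=1, dp[13]=2, dp[14]=3, dp[15]=4, dp[16]=5
Minimum coins for 16 = 5


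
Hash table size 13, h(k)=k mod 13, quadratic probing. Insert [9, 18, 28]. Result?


Insertions: 9->slot 9; 18->slot 5; 28->slot 2
Table: [None, None, 28, None, None, 18, None, None, None, 9, None, None, None]


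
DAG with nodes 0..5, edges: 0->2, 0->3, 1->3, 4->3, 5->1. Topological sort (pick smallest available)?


Kahn's algorithm, process smallest node first
Order: [0, 2, 4, 5, 1, 3]


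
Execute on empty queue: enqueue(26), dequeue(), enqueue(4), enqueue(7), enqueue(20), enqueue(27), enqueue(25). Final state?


enqueue(26) -> [26]
dequeue() returns 26 -> []
enqueue(4) -> [4]
enqueue(7) -> [4, 7]
enqueue(20) -> [4, 7, 20]
enqueue(27) -> [4, 7, 20, 27]
enqueue(25) -> [4, 7, 20, 27, 25]
Final queue (front to back): [4, 7, 20, 27, 25]


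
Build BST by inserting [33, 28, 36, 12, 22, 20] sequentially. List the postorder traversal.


Root = 33; build tree by BST insertion.
Postorder traversal: [20, 22, 12, 28, 36, 33]


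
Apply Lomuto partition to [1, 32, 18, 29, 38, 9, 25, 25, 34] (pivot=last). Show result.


Elements <= 34 go left of pivot.
Result: [1, 32, 18, 29, 9, 25, 25, 34, 38], pivot at index 7


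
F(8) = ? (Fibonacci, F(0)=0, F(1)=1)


F(n)=F(n-1)+F(n-2)
...F(6)=8, F(7)=13, F(8)=21


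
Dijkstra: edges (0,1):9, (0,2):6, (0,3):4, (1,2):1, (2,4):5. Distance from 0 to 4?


Dijkstra from 0:
Distances: {0: 0, 1: 7, 2: 6, 3: 4, 4: 11}
Shortest distance to 4 = 11, path = [0, 2, 4]


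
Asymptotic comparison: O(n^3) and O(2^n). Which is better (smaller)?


cubic grows slower than exponential
O(n^3) is asymptotically smaller; O(2^n) grows faster


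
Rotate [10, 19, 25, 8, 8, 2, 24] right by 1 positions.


Right rotate by 1: [24, 10, 19, 25, 8, 8, 2]


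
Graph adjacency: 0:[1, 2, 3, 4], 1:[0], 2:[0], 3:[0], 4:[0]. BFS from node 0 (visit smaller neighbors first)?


BFS queue: start with [0]
Visit order: [0, 1, 2, 3, 4]


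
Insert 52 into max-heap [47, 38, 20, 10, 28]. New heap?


Append 52: [47, 38, 20, 10, 28, 52]
Bubble up: swap idx 5(52) with idx 2(20); swap idx 2(52) with idx 0(47)
Result: [52, 38, 47, 10, 28, 20]


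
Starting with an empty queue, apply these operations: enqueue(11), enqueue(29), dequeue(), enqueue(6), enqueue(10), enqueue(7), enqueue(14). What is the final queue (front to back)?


enqueue(11) -> [11]
enqueue(29) -> [11, 29]
dequeue() returns 11 -> [29]
enqueue(6) -> [29, 6]
enqueue(10) -> [29, 6, 10]
enqueue(7) -> [29, 6, 10, 7]
enqueue(14) -> [29, 6, 10, 7, 14]
Final queue (front to back): [29, 6, 10, 7, 14]


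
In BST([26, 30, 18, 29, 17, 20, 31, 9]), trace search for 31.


BST root = 26
Search for 31: compare at each node
Path: [26, 30, 31]


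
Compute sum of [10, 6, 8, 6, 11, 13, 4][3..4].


Prefix sums: [0, 10, 16, 24, 30, 41, 54, 58]
Sum[3..4] = prefix[5] - prefix[3] = 41 - 24 = 17


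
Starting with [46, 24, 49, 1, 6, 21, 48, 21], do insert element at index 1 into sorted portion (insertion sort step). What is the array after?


After one pass: [24, 46, 49, 1, 6, 21, 48, 21]


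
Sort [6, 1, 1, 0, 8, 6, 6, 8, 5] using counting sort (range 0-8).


Count array: [1, 2, 0, 0, 0, 1, 3, 0, 2]
Reconstruct: [0, 1, 1, 5, 6, 6, 6, 8, 8]


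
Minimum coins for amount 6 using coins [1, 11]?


dp[0]=0; dp[i]=1+min(dp[i-c] for c in coins)
...dp[1]=1, dp[2]=2, dp[3]=3, dp[4]=4, dp[5]=5, dp[6]=6
Minimum coins for 6 = 6


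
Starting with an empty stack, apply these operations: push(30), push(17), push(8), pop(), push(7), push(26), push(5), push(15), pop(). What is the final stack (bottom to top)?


push(30) -> [30]
push(17) -> [30, 17]
push(8) -> [30, 17, 8]
pop() returns 8 -> [30, 17]
push(7) -> [30, 17, 7]
push(26) -> [30, 17, 7, 26]
push(5) -> [30, 17, 7, 26, 5]
push(15) -> [30, 17, 7, 26, 5, 15]
pop() returns 15 -> [30, 17, 7, 26, 5]
Final stack (bottom to top): [30, 17, 7, 26, 5]


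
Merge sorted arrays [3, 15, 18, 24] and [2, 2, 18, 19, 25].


Compare heads, take smaller each step.
Merged: [2, 2, 3, 15, 18, 18, 19, 24, 25]


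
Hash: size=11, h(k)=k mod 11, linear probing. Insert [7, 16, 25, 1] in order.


Insertions: 7->slot 7; 16->slot 5; 25->slot 3; 1->slot 1
Table: [None, 1, None, 25, None, 16, None, 7, None, None, None]


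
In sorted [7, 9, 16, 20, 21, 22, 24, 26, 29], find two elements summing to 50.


Two pointers: lo=0, hi=8
Found pair: (21, 29) summing to 50


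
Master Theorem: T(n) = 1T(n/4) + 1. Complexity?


a=1, b=4, c=0. log_4(1)=0 = c=0. Case 2: O(n^c log n) = O(log n)
Complexity: O(log n)


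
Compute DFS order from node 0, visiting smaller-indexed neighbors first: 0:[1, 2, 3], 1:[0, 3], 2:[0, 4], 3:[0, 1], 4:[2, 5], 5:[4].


DFS stack-based: start with [0]
Visit order: [0, 1, 3, 2, 4, 5]


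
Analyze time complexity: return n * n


Analysis: constant-time operation, no loop
Complexity: O(1)


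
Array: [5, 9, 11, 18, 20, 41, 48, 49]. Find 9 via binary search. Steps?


Search for 9:
[0,7] mid=3 arr[3]=18
[0,2] mid=1 arr[1]=9
Total: 2 comparisons


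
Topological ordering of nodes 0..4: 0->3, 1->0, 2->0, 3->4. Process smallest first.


Kahn's algorithm, process smallest node first
Order: [1, 2, 0, 3, 4]


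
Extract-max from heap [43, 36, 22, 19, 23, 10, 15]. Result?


Max = 43
Replace root with last, heapify down
Resulting heap: [36, 23, 22, 19, 15, 10]


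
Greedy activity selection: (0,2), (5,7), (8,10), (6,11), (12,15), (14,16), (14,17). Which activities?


Greedy: pick earliest-ending, then skip overlaps.
Selected (4 activities): [(0, 2), (5, 7), (8, 10), (12, 15)]


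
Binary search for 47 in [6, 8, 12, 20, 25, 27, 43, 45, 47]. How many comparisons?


Search for 47:
[0,8] mid=4 arr[4]=25
[5,8] mid=6 arr[6]=43
[7,8] mid=7 arr[7]=45
[8,8] mid=8 arr[8]=47
Total: 4 comparisons


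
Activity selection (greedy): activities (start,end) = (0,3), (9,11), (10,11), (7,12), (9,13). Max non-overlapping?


Greedy: pick earliest-ending, then skip overlaps.
Selected (2 activities): [(0, 3), (9, 11)]


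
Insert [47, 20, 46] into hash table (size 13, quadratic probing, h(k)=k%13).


Insertions: 47->slot 8; 20->slot 7; 46->slot 11
Table: [None, None, None, None, None, None, None, 20, 47, None, None, 46, None]


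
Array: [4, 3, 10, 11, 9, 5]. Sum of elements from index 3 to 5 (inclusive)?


Prefix sums: [0, 4, 7, 17, 28, 37, 42]
Sum[3..5] = prefix[6] - prefix[3] = 42 - 17 = 25


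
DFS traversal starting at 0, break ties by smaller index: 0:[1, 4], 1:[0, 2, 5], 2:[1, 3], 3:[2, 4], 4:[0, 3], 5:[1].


DFS stack-based: start with [0]
Visit order: [0, 1, 2, 3, 4, 5]


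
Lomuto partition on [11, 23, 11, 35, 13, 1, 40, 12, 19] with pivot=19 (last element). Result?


Elements <= 19 go left of pivot.
Result: [11, 11, 13, 1, 12, 19, 40, 23, 35], pivot at index 5


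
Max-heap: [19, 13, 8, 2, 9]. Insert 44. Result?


Append 44: [19, 13, 8, 2, 9, 44]
Bubble up: swap idx 5(44) with idx 2(8); swap idx 2(44) with idx 0(19)
Result: [44, 13, 19, 2, 9, 8]


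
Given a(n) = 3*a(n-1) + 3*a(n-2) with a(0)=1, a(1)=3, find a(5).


Build bottom-up:
...a(3)=45, a(4)=171, a(5)=3*171+3*45=648


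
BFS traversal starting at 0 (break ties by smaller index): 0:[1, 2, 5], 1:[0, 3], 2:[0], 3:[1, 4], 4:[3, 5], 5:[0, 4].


BFS queue: start with [0]
Visit order: [0, 1, 2, 5, 3, 4]


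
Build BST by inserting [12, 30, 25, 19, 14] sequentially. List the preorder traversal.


Root = 12; build tree by BST insertion.
Preorder traversal: [12, 30, 25, 19, 14]


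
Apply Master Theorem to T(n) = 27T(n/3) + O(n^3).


a=27, b=3, c=3. log_3(27)=3 = c=3. Case 2: O(n^c log n) = O(n^3 log n)
Complexity: O(n^3 log n)


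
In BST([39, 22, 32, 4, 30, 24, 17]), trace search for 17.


BST root = 39
Search for 17: compare at each node
Path: [39, 22, 4, 17]


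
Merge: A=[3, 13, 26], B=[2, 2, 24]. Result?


Compare heads, take smaller each step.
Merged: [2, 2, 3, 13, 24, 26]


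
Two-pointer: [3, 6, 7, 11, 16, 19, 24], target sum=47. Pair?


Two pointers: lo=0, hi=6
No pair sums to 47


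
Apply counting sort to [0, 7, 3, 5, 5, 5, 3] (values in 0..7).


Count array: [1, 0, 0, 2, 0, 3, 0, 1]
Reconstruct: [0, 3, 3, 5, 5, 5, 7]


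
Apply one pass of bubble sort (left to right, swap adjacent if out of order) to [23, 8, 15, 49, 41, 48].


After one pass: [8, 15, 23, 41, 48, 49]


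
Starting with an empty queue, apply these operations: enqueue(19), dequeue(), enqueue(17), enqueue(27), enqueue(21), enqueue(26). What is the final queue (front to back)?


enqueue(19) -> [19]
dequeue() returns 19 -> []
enqueue(17) -> [17]
enqueue(27) -> [17, 27]
enqueue(21) -> [17, 27, 21]
enqueue(26) -> [17, 27, 21, 26]
Final queue (front to back): [17, 27, 21, 26]


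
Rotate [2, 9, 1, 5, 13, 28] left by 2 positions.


Left rotate by 2: [1, 5, 13, 28, 2, 9]


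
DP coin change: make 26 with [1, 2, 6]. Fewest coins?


dp[0]=0; dp[i]=1+min(dp[i-c] for c in coins)
...dp[21]=5, dp[22]=5, dp[23]=6, dp[24]=4, dp[25]=5, dp[26]=5
Minimum coins for 26 = 5


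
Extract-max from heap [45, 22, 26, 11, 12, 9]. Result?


Max = 45
Replace root with last, heapify down
Resulting heap: [26, 22, 9, 11, 12]


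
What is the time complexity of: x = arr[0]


Analysis: constant-time operation, no loop
Complexity: O(1)


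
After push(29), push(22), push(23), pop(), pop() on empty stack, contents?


push(29) -> [29]
push(22) -> [29, 22]
push(23) -> [29, 22, 23]
pop() returns 23 -> [29, 22]
pop() returns 22 -> [29]
Final stack (bottom to top): [29]


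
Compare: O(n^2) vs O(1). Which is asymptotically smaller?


constant grows slower than quadratic
O(1) is asymptotically smaller; O(n^2) grows faster


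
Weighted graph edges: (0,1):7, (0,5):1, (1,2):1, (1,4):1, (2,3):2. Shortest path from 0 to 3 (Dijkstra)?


Dijkstra from 0:
Distances: {0: 0, 1: 7, 2: 8, 3: 10, 4: 8, 5: 1}
Shortest distance to 3 = 10, path = [0, 1, 2, 3]


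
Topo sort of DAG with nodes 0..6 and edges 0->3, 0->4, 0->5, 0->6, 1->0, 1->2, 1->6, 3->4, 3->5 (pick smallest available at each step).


Kahn's algorithm, process smallest node first
Order: [1, 0, 2, 3, 4, 5, 6]


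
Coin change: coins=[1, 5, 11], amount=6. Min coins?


dp[0]=0; dp[i]=1+min(dp[i-c] for c in coins)
...dp[1]=1, dp[2]=2, dp[3]=3, dp[4]=4, dp[5]=1, dp[6]=2
Minimum coins for 6 = 2


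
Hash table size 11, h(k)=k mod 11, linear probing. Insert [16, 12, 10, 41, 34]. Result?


Insertions: 16->slot 5; 12->slot 1; 10->slot 10; 41->slot 8; 34->slot 2
Table: [None, 12, 34, None, None, 16, None, None, 41, None, 10]


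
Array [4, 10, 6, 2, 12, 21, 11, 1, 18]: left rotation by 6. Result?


Left rotate by 6: [11, 1, 18, 4, 10, 6, 2, 12, 21]


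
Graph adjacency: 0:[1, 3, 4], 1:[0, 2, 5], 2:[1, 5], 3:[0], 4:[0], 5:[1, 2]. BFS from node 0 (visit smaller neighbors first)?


BFS queue: start with [0]
Visit order: [0, 1, 3, 4, 2, 5]


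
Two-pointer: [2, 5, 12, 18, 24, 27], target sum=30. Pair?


Two pointers: lo=0, hi=5
Found pair: (12, 18) summing to 30


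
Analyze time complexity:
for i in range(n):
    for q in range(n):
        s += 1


Per nesting level: O(n) * O(n) = O(n^2)
Complexity: O(n^2)


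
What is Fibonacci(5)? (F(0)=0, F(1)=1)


F(n)=F(n-1)+F(n-2)
...F(3)=2, F(4)=3, F(5)=5


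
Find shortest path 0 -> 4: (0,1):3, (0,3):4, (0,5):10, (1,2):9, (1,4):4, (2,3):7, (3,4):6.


Dijkstra from 0:
Distances: {0: 0, 1: 3, 2: 11, 3: 4, 4: 7, 5: 10}
Shortest distance to 4 = 7, path = [0, 1, 4]


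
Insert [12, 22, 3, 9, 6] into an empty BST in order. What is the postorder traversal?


Root = 12; build tree by BST insertion.
Postorder traversal: [6, 9, 3, 22, 12]


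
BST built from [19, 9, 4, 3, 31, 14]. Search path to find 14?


BST root = 19
Search for 14: compare at each node
Path: [19, 9, 14]


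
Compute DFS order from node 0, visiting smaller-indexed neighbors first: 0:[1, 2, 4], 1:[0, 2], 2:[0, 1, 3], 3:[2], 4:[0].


DFS stack-based: start with [0]
Visit order: [0, 1, 2, 3, 4]


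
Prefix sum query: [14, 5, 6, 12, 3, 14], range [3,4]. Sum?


Prefix sums: [0, 14, 19, 25, 37, 40, 54]
Sum[3..4] = prefix[5] - prefix[3] = 40 - 25 = 15


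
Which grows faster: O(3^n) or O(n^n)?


exponential (base 3) grows slower than n^n
O(3^n) is asymptotically smaller; O(n^n) grows faster


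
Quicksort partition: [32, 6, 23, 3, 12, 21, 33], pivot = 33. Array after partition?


Elements <= 33 go left of pivot.
Result: [32, 6, 23, 3, 12, 21, 33], pivot at index 6


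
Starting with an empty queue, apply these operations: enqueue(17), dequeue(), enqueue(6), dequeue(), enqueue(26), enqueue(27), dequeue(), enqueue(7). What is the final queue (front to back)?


enqueue(17) -> [17]
dequeue() returns 17 -> []
enqueue(6) -> [6]
dequeue() returns 6 -> []
enqueue(26) -> [26]
enqueue(27) -> [26, 27]
dequeue() returns 26 -> [27]
enqueue(7) -> [27, 7]
Final queue (front to back): [27, 7]


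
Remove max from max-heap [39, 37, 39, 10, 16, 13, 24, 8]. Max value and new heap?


Max = 39
Replace root with last, heapify down
Resulting heap: [39, 37, 24, 10, 16, 13, 8]


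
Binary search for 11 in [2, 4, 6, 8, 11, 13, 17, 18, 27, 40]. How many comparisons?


Search for 11:
[0,9] mid=4 arr[4]=11
Total: 1 comparisons


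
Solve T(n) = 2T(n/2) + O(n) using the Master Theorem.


a=2, b=2, c=1. log_2(2)=1 = c=1. Case 2: O(n^c log n) = O(n log n)
Complexity: O(n log n)


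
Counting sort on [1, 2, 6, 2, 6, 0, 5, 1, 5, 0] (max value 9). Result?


Count array: [2, 2, 2, 0, 0, 2, 2, 0, 0, 0]
Reconstruct: [0, 0, 1, 1, 2, 2, 5, 5, 6, 6]


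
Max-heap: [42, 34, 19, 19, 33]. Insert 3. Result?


Append 3: [42, 34, 19, 19, 33, 3]
Bubble up: no swaps needed
Result: [42, 34, 19, 19, 33, 3]


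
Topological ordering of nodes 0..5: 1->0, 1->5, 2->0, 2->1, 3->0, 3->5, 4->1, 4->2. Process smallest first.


Kahn's algorithm, process smallest node first
Order: [3, 4, 2, 1, 0, 5]


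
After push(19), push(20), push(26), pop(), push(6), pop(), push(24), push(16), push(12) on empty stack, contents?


push(19) -> [19]
push(20) -> [19, 20]
push(26) -> [19, 20, 26]
pop() returns 26 -> [19, 20]
push(6) -> [19, 20, 6]
pop() returns 6 -> [19, 20]
push(24) -> [19, 20, 24]
push(16) -> [19, 20, 24, 16]
push(12) -> [19, 20, 24, 16, 12]
Final stack (bottom to top): [19, 20, 24, 16, 12]


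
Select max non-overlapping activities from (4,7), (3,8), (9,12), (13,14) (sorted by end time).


Greedy: pick earliest-ending, then skip overlaps.
Selected (3 activities): [(4, 7), (9, 12), (13, 14)]


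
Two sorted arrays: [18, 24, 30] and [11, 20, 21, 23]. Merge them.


Compare heads, take smaller each step.
Merged: [11, 18, 20, 21, 23, 24, 30]


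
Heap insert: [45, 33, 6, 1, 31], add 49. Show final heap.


Append 49: [45, 33, 6, 1, 31, 49]
Bubble up: swap idx 5(49) with idx 2(6); swap idx 2(49) with idx 0(45)
Result: [49, 33, 45, 1, 31, 6]


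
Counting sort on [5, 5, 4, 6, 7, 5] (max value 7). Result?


Count array: [0, 0, 0, 0, 1, 3, 1, 1]
Reconstruct: [4, 5, 5, 5, 6, 7]


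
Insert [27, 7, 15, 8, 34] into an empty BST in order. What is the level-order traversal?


Root = 27; build tree by BST insertion.
Level-Order traversal: [27, 7, 34, 15, 8]


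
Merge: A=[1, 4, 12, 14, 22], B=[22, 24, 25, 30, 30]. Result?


Compare heads, take smaller each step.
Merged: [1, 4, 12, 14, 22, 22, 24, 25, 30, 30]


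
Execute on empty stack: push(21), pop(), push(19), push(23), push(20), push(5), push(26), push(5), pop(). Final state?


push(21) -> [21]
pop() returns 21 -> []
push(19) -> [19]
push(23) -> [19, 23]
push(20) -> [19, 23, 20]
push(5) -> [19, 23, 20, 5]
push(26) -> [19, 23, 20, 5, 26]
push(5) -> [19, 23, 20, 5, 26, 5]
pop() returns 5 -> [19, 23, 20, 5, 26]
Final stack (bottom to top): [19, 23, 20, 5, 26]


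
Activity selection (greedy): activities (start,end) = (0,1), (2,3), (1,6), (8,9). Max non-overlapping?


Greedy: pick earliest-ending, then skip overlaps.
Selected (3 activities): [(0, 1), (2, 3), (8, 9)]


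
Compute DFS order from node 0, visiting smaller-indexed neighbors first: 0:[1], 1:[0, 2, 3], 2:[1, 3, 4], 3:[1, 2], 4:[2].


DFS stack-based: start with [0]
Visit order: [0, 1, 2, 3, 4]


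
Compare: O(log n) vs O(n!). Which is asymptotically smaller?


logarithmic grows slower than factorial
O(log n) is asymptotically smaller; O(n!) grows faster


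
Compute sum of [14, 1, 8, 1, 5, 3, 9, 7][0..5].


Prefix sums: [0, 14, 15, 23, 24, 29, 32, 41, 48]
Sum[0..5] = prefix[6] - prefix[0] = 32 - 0 = 32


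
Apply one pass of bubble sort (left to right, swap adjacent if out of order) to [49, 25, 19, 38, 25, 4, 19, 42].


After one pass: [25, 19, 38, 25, 4, 19, 42, 49]


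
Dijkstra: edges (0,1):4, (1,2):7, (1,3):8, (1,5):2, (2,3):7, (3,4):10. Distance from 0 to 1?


Dijkstra from 0:
Distances: {0: 0, 1: 4, 2: 11, 3: 12, 4: 22, 5: 6}
Shortest distance to 1 = 4, path = [0, 1]


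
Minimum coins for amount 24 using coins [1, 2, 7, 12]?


dp[0]=0; dp[i]=1+min(dp[i-c] for c in coins)
...dp[19]=2, dp[20]=3, dp[21]=3, dp[22]=4, dp[23]=4, dp[24]=2
Minimum coins for 24 = 2


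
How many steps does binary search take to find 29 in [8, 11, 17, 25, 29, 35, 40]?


Search for 29:
[0,6] mid=3 arr[3]=25
[4,6] mid=5 arr[5]=35
[4,4] mid=4 arr[4]=29
Total: 3 comparisons
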